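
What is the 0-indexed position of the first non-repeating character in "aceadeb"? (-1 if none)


Input: aceadeb
Character frequencies:
  'a': 2
  'b': 1
  'c': 1
  'd': 1
  'e': 2
Scanning left to right for freq == 1:
  Position 0 ('a'): freq=2, skip
  Position 1 ('c'): unique! => answer = 1

1


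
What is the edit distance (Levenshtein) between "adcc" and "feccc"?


Computing edit distance: "adcc" -> "feccc"
DP table:
           f    e    c    c    c
      0    1    2    3    4    5
  a   1    1    2    3    4    5
  d   2    2    2    3    4    5
  c   3    3    3    2    3    4
  c   4    4    4    3    2    3
Edit distance = dp[4][5] = 3

3


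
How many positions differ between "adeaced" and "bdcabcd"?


Comparing "adeaced" and "bdcabcd" position by position:
  Position 0: 'a' vs 'b' => DIFFER
  Position 1: 'd' vs 'd' => same
  Position 2: 'e' vs 'c' => DIFFER
  Position 3: 'a' vs 'a' => same
  Position 4: 'c' vs 'b' => DIFFER
  Position 5: 'e' vs 'c' => DIFFER
  Position 6: 'd' vs 'd' => same
Positions that differ: 4

4


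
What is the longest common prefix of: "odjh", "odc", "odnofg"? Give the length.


Words: odjh, odc, odnofg
  Position 0: all 'o' => match
  Position 1: all 'd' => match
  Position 2: ('j', 'c', 'n') => mismatch, stop
LCP = "od" (length 2)

2


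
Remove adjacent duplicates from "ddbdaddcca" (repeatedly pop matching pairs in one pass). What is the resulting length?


Input: ddbdaddcca
Stack-based adjacent duplicate removal:
  Read 'd': push. Stack: d
  Read 'd': matches stack top 'd' => pop. Stack: (empty)
  Read 'b': push. Stack: b
  Read 'd': push. Stack: bd
  Read 'a': push. Stack: bda
  Read 'd': push. Stack: bdad
  Read 'd': matches stack top 'd' => pop. Stack: bda
  Read 'c': push. Stack: bdac
  Read 'c': matches stack top 'c' => pop. Stack: bda
  Read 'a': matches stack top 'a' => pop. Stack: bd
Final stack: "bd" (length 2)

2


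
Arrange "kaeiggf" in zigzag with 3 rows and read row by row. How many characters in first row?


Zigzag "kaeiggf" into 3 rows:
Placing characters:
  'k' => row 0
  'a' => row 1
  'e' => row 2
  'i' => row 1
  'g' => row 0
  'g' => row 1
  'f' => row 2
Rows:
  Row 0: "kg"
  Row 1: "aig"
  Row 2: "ef"
First row length: 2

2


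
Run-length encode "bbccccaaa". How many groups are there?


Input: bbccccaaa
Scanning for consecutive runs:
  Group 1: 'b' x 2 (positions 0-1)
  Group 2: 'c' x 4 (positions 2-5)
  Group 3: 'a' x 3 (positions 6-8)
Total groups: 3

3


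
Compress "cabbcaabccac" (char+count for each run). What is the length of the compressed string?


Input: cabbcaabccac
Runs:
  'c' x 1 => "c1"
  'a' x 1 => "a1"
  'b' x 2 => "b2"
  'c' x 1 => "c1"
  'a' x 2 => "a2"
  'b' x 1 => "b1"
  'c' x 2 => "c2"
  'a' x 1 => "a1"
  'c' x 1 => "c1"
Compressed: "c1a1b2c1a2b1c2a1c1"
Compressed length: 18

18


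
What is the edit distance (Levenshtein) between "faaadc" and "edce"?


Computing edit distance: "faaadc" -> "edce"
DP table:
           e    d    c    e
      0    1    2    3    4
  f   1    1    2    3    4
  a   2    2    2    3    4
  a   3    3    3    3    4
  a   4    4    4    4    4
  d   5    5    4    5    5
  c   6    6    5    4    5
Edit distance = dp[6][4] = 5

5


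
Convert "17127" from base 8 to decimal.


Input: "17127" in base 8
Positional expansion:
  Digit '1' (value 1) x 8^4 = 4096
  Digit '7' (value 7) x 8^3 = 3584
  Digit '1' (value 1) x 8^2 = 64
  Digit '2' (value 2) x 8^1 = 16
  Digit '7' (value 7) x 8^0 = 7
Sum = 7767

7767


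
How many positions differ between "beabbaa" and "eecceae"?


Comparing "beabbaa" and "eecceae" position by position:
  Position 0: 'b' vs 'e' => DIFFER
  Position 1: 'e' vs 'e' => same
  Position 2: 'a' vs 'c' => DIFFER
  Position 3: 'b' vs 'c' => DIFFER
  Position 4: 'b' vs 'e' => DIFFER
  Position 5: 'a' vs 'a' => same
  Position 6: 'a' vs 'e' => DIFFER
Positions that differ: 5

5


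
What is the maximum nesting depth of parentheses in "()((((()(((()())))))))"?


Input: "()((((()(((()())))))))"
Tracking depth:
  Position 0 '(': depth becomes 1
  Position 1 ')': depth becomes 0
  Position 2 '(': depth becomes 1
  Position 3 '(': depth becomes 2
  Position 4 '(': depth becomes 3
  Position 5 '(': depth becomes 4
  Position 6 '(': depth becomes 5
  Position 7 ')': depth becomes 4
  Position 8 '(': depth becomes 5
  Position 9 '(': depth becomes 6
  Position 10 '(': depth becomes 7
  Position 11 '(': depth becomes 8
  Position 12 ')': depth becomes 7
  Position 13 '(': depth becomes 8
  Position 14 ')': depth becomes 7
  Position 15 ')': depth becomes 6
  Position 16 ')': depth becomes 5
  Position 17 ')': depth becomes 4
  Position 18 ')': depth becomes 3
  Position 19 ')': depth becomes 2
  Position 20 ')': depth becomes 1
  Position 21 ')': depth becomes 0
Maximum depth reached: 8

8


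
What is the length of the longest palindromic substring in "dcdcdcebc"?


Input: "dcdcdcebc"
Checking substrings for palindromes:
  [0:5] "dcdcd" (len 5) => palindrome
  [1:6] "cdcdc" (len 5) => palindrome
  [0:3] "dcd" (len 3) => palindrome
  [1:4] "cdc" (len 3) => palindrome
  [2:5] "dcd" (len 3) => palindrome
  [3:6] "cdc" (len 3) => palindrome
Longest palindromic substring: "dcdcd" with length 5

5


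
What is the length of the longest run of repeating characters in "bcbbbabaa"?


Input: "bcbbbabaa"
Scanning for longest run:
  Position 1 ('c'): new char, reset run to 1
  Position 2 ('b'): new char, reset run to 1
  Position 3 ('b'): continues run of 'b', length=2
  Position 4 ('b'): continues run of 'b', length=3
  Position 5 ('a'): new char, reset run to 1
  Position 6 ('b'): new char, reset run to 1
  Position 7 ('a'): new char, reset run to 1
  Position 8 ('a'): continues run of 'a', length=2
Longest run: 'b' with length 3

3


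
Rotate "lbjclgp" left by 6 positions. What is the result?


Input: "lbjclgp", rotate left by 6
First 6 characters: "lbjclg"
Remaining characters: "p"
Concatenate remaining + first: "p" + "lbjclg" = "plbjclg"

plbjclg


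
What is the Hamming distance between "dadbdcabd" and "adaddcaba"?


Comparing "dadbdcabd" and "adaddcaba" position by position:
  Position 0: 'd' vs 'a' => differ
  Position 1: 'a' vs 'd' => differ
  Position 2: 'd' vs 'a' => differ
  Position 3: 'b' vs 'd' => differ
  Position 4: 'd' vs 'd' => same
  Position 5: 'c' vs 'c' => same
  Position 6: 'a' vs 'a' => same
  Position 7: 'b' vs 'b' => same
  Position 8: 'd' vs 'a' => differ
Total differences (Hamming distance): 5

5


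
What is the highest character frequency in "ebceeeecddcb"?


Input: ebceeeecddcb
Character counts:
  'b': 2
  'c': 3
  'd': 2
  'e': 5
Maximum frequency: 5

5


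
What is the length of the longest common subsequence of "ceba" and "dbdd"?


LCS of "ceba" and "dbdd"
DP table:
           d    b    d    d
      0    0    0    0    0
  c   0    0    0    0    0
  e   0    0    0    0    0
  b   0    0    1    1    1
  a   0    0    1    1    1
LCS length = dp[4][4] = 1

1


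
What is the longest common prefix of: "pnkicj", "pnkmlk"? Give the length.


Words: pnkicj, pnkmlk
  Position 0: all 'p' => match
  Position 1: all 'n' => match
  Position 2: all 'k' => match
  Position 3: ('i', 'm') => mismatch, stop
LCP = "pnk" (length 3)

3


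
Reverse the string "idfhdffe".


Input: idfhdffe
Reading characters right to left:
  Position 7: 'e'
  Position 6: 'f'
  Position 5: 'f'
  Position 4: 'd'
  Position 3: 'h'
  Position 2: 'f'
  Position 1: 'd'
  Position 0: 'i'
Reversed: effdhfdi

effdhfdi


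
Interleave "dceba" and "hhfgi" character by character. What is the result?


Interleaving "dceba" and "hhfgi":
  Position 0: 'd' from first, 'h' from second => "dh"
  Position 1: 'c' from first, 'h' from second => "ch"
  Position 2: 'e' from first, 'f' from second => "ef"
  Position 3: 'b' from first, 'g' from second => "bg"
  Position 4: 'a' from first, 'i' from second => "ai"
Result: dhchefbgai

dhchefbgai


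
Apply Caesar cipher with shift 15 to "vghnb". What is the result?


Caesar cipher: shift "vghnb" by 15
  'v' (pos 21) + 15 = pos 10 = 'k'
  'g' (pos 6) + 15 = pos 21 = 'v'
  'h' (pos 7) + 15 = pos 22 = 'w'
  'n' (pos 13) + 15 = pos 2 = 'c'
  'b' (pos 1) + 15 = pos 16 = 'q'
Result: kvwcq

kvwcq


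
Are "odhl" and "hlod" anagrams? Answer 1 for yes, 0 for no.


Strings: "odhl", "hlod"
Sorted first:  dhlo
Sorted second: dhlo
Sorted forms match => anagrams

1


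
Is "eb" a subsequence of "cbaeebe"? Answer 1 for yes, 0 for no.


Check if "eb" is a subsequence of "cbaeebe"
Greedy scan:
  Position 0 ('c'): no match needed
  Position 1 ('b'): no match needed
  Position 2 ('a'): no match needed
  Position 3 ('e'): matches sub[0] = 'e'
  Position 4 ('e'): no match needed
  Position 5 ('b'): matches sub[1] = 'b'
  Position 6 ('e'): no match needed
All 2 characters matched => is a subsequence

1


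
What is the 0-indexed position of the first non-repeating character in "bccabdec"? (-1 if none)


Input: bccabdec
Character frequencies:
  'a': 1
  'b': 2
  'c': 3
  'd': 1
  'e': 1
Scanning left to right for freq == 1:
  Position 0 ('b'): freq=2, skip
  Position 1 ('c'): freq=3, skip
  Position 2 ('c'): freq=3, skip
  Position 3 ('a'): unique! => answer = 3

3


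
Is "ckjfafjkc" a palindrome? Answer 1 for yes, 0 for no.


Input: ckjfafjkc
Reversed: ckjfafjkc
  Compare pos 0 ('c') with pos 8 ('c'): match
  Compare pos 1 ('k') with pos 7 ('k'): match
  Compare pos 2 ('j') with pos 6 ('j'): match
  Compare pos 3 ('f') with pos 5 ('f'): match
Result: palindrome

1


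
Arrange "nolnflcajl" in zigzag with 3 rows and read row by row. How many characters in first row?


Zigzag "nolnflcajl" into 3 rows:
Placing characters:
  'n' => row 0
  'o' => row 1
  'l' => row 2
  'n' => row 1
  'f' => row 0
  'l' => row 1
  'c' => row 2
  'a' => row 1
  'j' => row 0
  'l' => row 1
Rows:
  Row 0: "nfj"
  Row 1: "onlal"
  Row 2: "lc"
First row length: 3

3


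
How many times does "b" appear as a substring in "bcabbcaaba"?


Searching for "b" in "bcabbcaaba"
Scanning each position:
  Position 0: "b" => MATCH
  Position 1: "c" => no
  Position 2: "a" => no
  Position 3: "b" => MATCH
  Position 4: "b" => MATCH
  Position 5: "c" => no
  Position 6: "a" => no
  Position 7: "a" => no
  Position 8: "b" => MATCH
  Position 9: "a" => no
Total occurrences: 4

4


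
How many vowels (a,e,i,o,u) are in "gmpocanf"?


Input: gmpocanf
Checking each character:
  'g' at position 0: consonant
  'm' at position 1: consonant
  'p' at position 2: consonant
  'o' at position 3: vowel (running total: 1)
  'c' at position 4: consonant
  'a' at position 5: vowel (running total: 2)
  'n' at position 6: consonant
  'f' at position 7: consonant
Total vowels: 2

2


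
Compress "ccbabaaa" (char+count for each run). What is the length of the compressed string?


Input: ccbabaaa
Runs:
  'c' x 2 => "c2"
  'b' x 1 => "b1"
  'a' x 1 => "a1"
  'b' x 1 => "b1"
  'a' x 3 => "a3"
Compressed: "c2b1a1b1a3"
Compressed length: 10

10


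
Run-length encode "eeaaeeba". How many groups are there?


Input: eeaaeeba
Scanning for consecutive runs:
  Group 1: 'e' x 2 (positions 0-1)
  Group 2: 'a' x 2 (positions 2-3)
  Group 3: 'e' x 2 (positions 4-5)
  Group 4: 'b' x 1 (positions 6-6)
  Group 5: 'a' x 1 (positions 7-7)
Total groups: 5

5


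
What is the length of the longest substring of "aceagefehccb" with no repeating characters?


Input: "aceagefehccb"
Sliding window (track last position of each char):
  Position 0 ('a'): window [0,0] length 1 -- new best
  Position 1 ('c'): window [0,1] length 2 -- new best
  Position 2 ('e'): window [0,2] length 3 -- new best
  Position 3 ('a'): repeat (last at 0), move window start to 1
  Position 3 ('a'): window [1,3] length 3
  Position 4 ('g'): window [1,4] length 4 -- new best
  Position 5 ('e'): repeat (last at 2), move window start to 3
  Position 5 ('e'): window [3,5] length 3
  Position 6 ('f'): window [3,6] length 4
  Position 7 ('e'): repeat (last at 5), move window start to 6
  Position 7 ('e'): window [6,7] length 2
  Position 8 ('h'): window [6,8] length 3
  Position 9 ('c'): window [6,9] length 4
  Position 10 ('c'): repeat (last at 9), move window start to 10
  Position 10 ('c'): window [10,10] length 1
  Position 11 ('b'): window [10,11] length 2
Longest substring with no repeats: "ceag" with length 4

4


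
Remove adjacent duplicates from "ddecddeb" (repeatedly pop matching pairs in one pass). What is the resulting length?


Input: ddecddeb
Stack-based adjacent duplicate removal:
  Read 'd': push. Stack: d
  Read 'd': matches stack top 'd' => pop. Stack: (empty)
  Read 'e': push. Stack: e
  Read 'c': push. Stack: ec
  Read 'd': push. Stack: ecd
  Read 'd': matches stack top 'd' => pop. Stack: ec
  Read 'e': push. Stack: ece
  Read 'b': push. Stack: eceb
Final stack: "eceb" (length 4)

4


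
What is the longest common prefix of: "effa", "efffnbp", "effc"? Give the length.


Words: effa, efffnbp, effc
  Position 0: all 'e' => match
  Position 1: all 'f' => match
  Position 2: all 'f' => match
  Position 3: ('a', 'f', 'c') => mismatch, stop
LCP = "eff" (length 3)

3


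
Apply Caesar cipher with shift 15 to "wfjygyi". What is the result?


Caesar cipher: shift "wfjygyi" by 15
  'w' (pos 22) + 15 = pos 11 = 'l'
  'f' (pos 5) + 15 = pos 20 = 'u'
  'j' (pos 9) + 15 = pos 24 = 'y'
  'y' (pos 24) + 15 = pos 13 = 'n'
  'g' (pos 6) + 15 = pos 21 = 'v'
  'y' (pos 24) + 15 = pos 13 = 'n'
  'i' (pos 8) + 15 = pos 23 = 'x'
Result: luynvnx

luynvnx


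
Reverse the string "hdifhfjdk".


Input: hdifhfjdk
Reading characters right to left:
  Position 8: 'k'
  Position 7: 'd'
  Position 6: 'j'
  Position 5: 'f'
  Position 4: 'h'
  Position 3: 'f'
  Position 2: 'i'
  Position 1: 'd'
  Position 0: 'h'
Reversed: kdjfhfidh

kdjfhfidh


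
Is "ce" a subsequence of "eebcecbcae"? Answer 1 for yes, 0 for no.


Check if "ce" is a subsequence of "eebcecbcae"
Greedy scan:
  Position 0 ('e'): no match needed
  Position 1 ('e'): no match needed
  Position 2 ('b'): no match needed
  Position 3 ('c'): matches sub[0] = 'c'
  Position 4 ('e'): matches sub[1] = 'e'
  Position 5 ('c'): no match needed
  Position 6 ('b'): no match needed
  Position 7 ('c'): no match needed
  Position 8 ('a'): no match needed
  Position 9 ('e'): no match needed
All 2 characters matched => is a subsequence

1


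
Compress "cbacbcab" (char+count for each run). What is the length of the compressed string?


Input: cbacbcab
Runs:
  'c' x 1 => "c1"
  'b' x 1 => "b1"
  'a' x 1 => "a1"
  'c' x 1 => "c1"
  'b' x 1 => "b1"
  'c' x 1 => "c1"
  'a' x 1 => "a1"
  'b' x 1 => "b1"
Compressed: "c1b1a1c1b1c1a1b1"
Compressed length: 16

16


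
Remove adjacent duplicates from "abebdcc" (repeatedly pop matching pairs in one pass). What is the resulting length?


Input: abebdcc
Stack-based adjacent duplicate removal:
  Read 'a': push. Stack: a
  Read 'b': push. Stack: ab
  Read 'e': push. Stack: abe
  Read 'b': push. Stack: abeb
  Read 'd': push. Stack: abebd
  Read 'c': push. Stack: abebdc
  Read 'c': matches stack top 'c' => pop. Stack: abebd
Final stack: "abebd" (length 5)

5


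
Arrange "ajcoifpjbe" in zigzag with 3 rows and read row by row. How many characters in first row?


Zigzag "ajcoifpjbe" into 3 rows:
Placing characters:
  'a' => row 0
  'j' => row 1
  'c' => row 2
  'o' => row 1
  'i' => row 0
  'f' => row 1
  'p' => row 2
  'j' => row 1
  'b' => row 0
  'e' => row 1
Rows:
  Row 0: "aib"
  Row 1: "jofje"
  Row 2: "cp"
First row length: 3

3


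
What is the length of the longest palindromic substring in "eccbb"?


Input: "eccbb"
Checking substrings for palindromes:
  [1:3] "cc" (len 2) => palindrome
  [3:5] "bb" (len 2) => palindrome
Longest palindromic substring: "cc" with length 2

2


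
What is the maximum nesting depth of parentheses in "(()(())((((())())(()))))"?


Input: "(()(())((((())())(()))))"
Tracking depth:
  Position 0 '(': depth becomes 1
  Position 1 '(': depth becomes 2
  Position 2 ')': depth becomes 1
  Position 3 '(': depth becomes 2
  Position 4 '(': depth becomes 3
  Position 5 ')': depth becomes 2
  Position 6 ')': depth becomes 1
  Position 7 '(': depth becomes 2
  Position 8 '(': depth becomes 3
  Position 9 '(': depth becomes 4
  Position 10 '(': depth becomes 5
  Position 11 '(': depth becomes 6
  Position 12 ')': depth becomes 5
  Position 13 ')': depth becomes 4
  Position 14 '(': depth becomes 5
  Position 15 ')': depth becomes 4
  Position 16 ')': depth becomes 3
  Position 17 '(': depth becomes 4
  Position 18 '(': depth becomes 5
  Position 19 ')': depth becomes 4
  Position 20 ')': depth becomes 3
  Position 21 ')': depth becomes 2
  Position 22 ')': depth becomes 1
  Position 23 ')': depth becomes 0
Maximum depth reached: 6

6


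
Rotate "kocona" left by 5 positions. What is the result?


Input: "kocona", rotate left by 5
First 5 characters: "kocon"
Remaining characters: "a"
Concatenate remaining + first: "a" + "kocon" = "akocon"

akocon


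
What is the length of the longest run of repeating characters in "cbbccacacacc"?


Input: "cbbccacacacc"
Scanning for longest run:
  Position 1 ('b'): new char, reset run to 1
  Position 2 ('b'): continues run of 'b', length=2
  Position 3 ('c'): new char, reset run to 1
  Position 4 ('c'): continues run of 'c', length=2
  Position 5 ('a'): new char, reset run to 1
  Position 6 ('c'): new char, reset run to 1
  Position 7 ('a'): new char, reset run to 1
  Position 8 ('c'): new char, reset run to 1
  Position 9 ('a'): new char, reset run to 1
  Position 10 ('c'): new char, reset run to 1
  Position 11 ('c'): continues run of 'c', length=2
Longest run: 'b' with length 2

2


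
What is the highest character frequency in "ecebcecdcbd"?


Input: ecebcecdcbd
Character counts:
  'b': 2
  'c': 4
  'd': 2
  'e': 3
Maximum frequency: 4

4


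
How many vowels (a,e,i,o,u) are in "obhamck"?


Input: obhamck
Checking each character:
  'o' at position 0: vowel (running total: 1)
  'b' at position 1: consonant
  'h' at position 2: consonant
  'a' at position 3: vowel (running total: 2)
  'm' at position 4: consonant
  'c' at position 5: consonant
  'k' at position 6: consonant
Total vowels: 2

2


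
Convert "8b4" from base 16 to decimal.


Input: "8b4" in base 16
Positional expansion:
  Digit '8' (value 8) x 16^2 = 2048
  Digit 'b' (value 11) x 16^1 = 176
  Digit '4' (value 4) x 16^0 = 4
Sum = 2228

2228


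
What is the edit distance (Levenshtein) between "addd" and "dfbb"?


Computing edit distance: "addd" -> "dfbb"
DP table:
           d    f    b    b
      0    1    2    3    4
  a   1    1    2    3    4
  d   2    1    2    3    4
  d   3    2    2    3    4
  d   4    3    3    3    4
Edit distance = dp[4][4] = 4

4


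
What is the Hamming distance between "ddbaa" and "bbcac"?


Comparing "ddbaa" and "bbcac" position by position:
  Position 0: 'd' vs 'b' => differ
  Position 1: 'd' vs 'b' => differ
  Position 2: 'b' vs 'c' => differ
  Position 3: 'a' vs 'a' => same
  Position 4: 'a' vs 'c' => differ
Total differences (Hamming distance): 4

4


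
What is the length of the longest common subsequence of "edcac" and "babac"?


LCS of "edcac" and "babac"
DP table:
           b    a    b    a    c
      0    0    0    0    0    0
  e   0    0    0    0    0    0
  d   0    0    0    0    0    0
  c   0    0    0    0    0    1
  a   0    0    1    1    1    1
  c   0    0    1    1    1    2
LCS length = dp[5][5] = 2

2


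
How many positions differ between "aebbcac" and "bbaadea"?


Comparing "aebbcac" and "bbaadea" position by position:
  Position 0: 'a' vs 'b' => DIFFER
  Position 1: 'e' vs 'b' => DIFFER
  Position 2: 'b' vs 'a' => DIFFER
  Position 3: 'b' vs 'a' => DIFFER
  Position 4: 'c' vs 'd' => DIFFER
  Position 5: 'a' vs 'e' => DIFFER
  Position 6: 'c' vs 'a' => DIFFER
Positions that differ: 7

7


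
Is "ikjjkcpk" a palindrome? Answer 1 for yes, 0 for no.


Input: ikjjkcpk
Reversed: kpckjjki
  Compare pos 0 ('i') with pos 7 ('k'): MISMATCH
  Compare pos 1 ('k') with pos 6 ('p'): MISMATCH
  Compare pos 2 ('j') with pos 5 ('c'): MISMATCH
  Compare pos 3 ('j') with pos 4 ('k'): MISMATCH
Result: not a palindrome

0


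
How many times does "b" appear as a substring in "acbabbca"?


Searching for "b" in "acbabbca"
Scanning each position:
  Position 0: "a" => no
  Position 1: "c" => no
  Position 2: "b" => MATCH
  Position 3: "a" => no
  Position 4: "b" => MATCH
  Position 5: "b" => MATCH
  Position 6: "c" => no
  Position 7: "a" => no
Total occurrences: 3

3


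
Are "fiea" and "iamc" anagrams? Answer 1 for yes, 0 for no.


Strings: "fiea", "iamc"
Sorted first:  aefi
Sorted second: acim
Differ at position 1: 'e' vs 'c' => not anagrams

0


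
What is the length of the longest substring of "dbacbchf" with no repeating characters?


Input: "dbacbchf"
Sliding window (track last position of each char):
  Position 0 ('d'): window [0,0] length 1 -- new best
  Position 1 ('b'): window [0,1] length 2 -- new best
  Position 2 ('a'): window [0,2] length 3 -- new best
  Position 3 ('c'): window [0,3] length 4 -- new best
  Position 4 ('b'): repeat (last at 1), move window start to 2
  Position 4 ('b'): window [2,4] length 3
  Position 5 ('c'): repeat (last at 3), move window start to 4
  Position 5 ('c'): window [4,5] length 2
  Position 6 ('h'): window [4,6] length 3
  Position 7 ('f'): window [4,7] length 4
Longest substring with no repeats: "dbac" with length 4

4


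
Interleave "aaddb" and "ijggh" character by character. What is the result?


Interleaving "aaddb" and "ijggh":
  Position 0: 'a' from first, 'i' from second => "ai"
  Position 1: 'a' from first, 'j' from second => "aj"
  Position 2: 'd' from first, 'g' from second => "dg"
  Position 3: 'd' from first, 'g' from second => "dg"
  Position 4: 'b' from first, 'h' from second => "bh"
Result: aiajdgdgbh

aiajdgdgbh


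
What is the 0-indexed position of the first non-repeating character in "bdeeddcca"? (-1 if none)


Input: bdeeddcca
Character frequencies:
  'a': 1
  'b': 1
  'c': 2
  'd': 3
  'e': 2
Scanning left to right for freq == 1:
  Position 0 ('b'): unique! => answer = 0

0


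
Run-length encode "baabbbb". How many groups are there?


Input: baabbbb
Scanning for consecutive runs:
  Group 1: 'b' x 1 (positions 0-0)
  Group 2: 'a' x 2 (positions 1-2)
  Group 3: 'b' x 4 (positions 3-6)
Total groups: 3

3


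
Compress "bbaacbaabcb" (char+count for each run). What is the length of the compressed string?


Input: bbaacbaabcb
Runs:
  'b' x 2 => "b2"
  'a' x 2 => "a2"
  'c' x 1 => "c1"
  'b' x 1 => "b1"
  'a' x 2 => "a2"
  'b' x 1 => "b1"
  'c' x 1 => "c1"
  'b' x 1 => "b1"
Compressed: "b2a2c1b1a2b1c1b1"
Compressed length: 16

16


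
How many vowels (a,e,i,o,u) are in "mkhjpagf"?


Input: mkhjpagf
Checking each character:
  'm' at position 0: consonant
  'k' at position 1: consonant
  'h' at position 2: consonant
  'j' at position 3: consonant
  'p' at position 4: consonant
  'a' at position 5: vowel (running total: 1)
  'g' at position 6: consonant
  'f' at position 7: consonant
Total vowels: 1

1


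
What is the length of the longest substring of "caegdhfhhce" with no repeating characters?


Input: "caegdhfhhce"
Sliding window (track last position of each char):
  Position 0 ('c'): window [0,0] length 1 -- new best
  Position 1 ('a'): window [0,1] length 2 -- new best
  Position 2 ('e'): window [0,2] length 3 -- new best
  Position 3 ('g'): window [0,3] length 4 -- new best
  Position 4 ('d'): window [0,4] length 5 -- new best
  Position 5 ('h'): window [0,5] length 6 -- new best
  Position 6 ('f'): window [0,6] length 7 -- new best
  Position 7 ('h'): repeat (last at 5), move window start to 6
  Position 7 ('h'): window [6,7] length 2
  Position 8 ('h'): repeat (last at 7), move window start to 8
  Position 8 ('h'): window [8,8] length 1
  Position 9 ('c'): window [8,9] length 2
  Position 10 ('e'): window [8,10] length 3
Longest substring with no repeats: "caegdhf" with length 7

7


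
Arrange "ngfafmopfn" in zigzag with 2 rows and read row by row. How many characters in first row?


Zigzag "ngfafmopfn" into 2 rows:
Placing characters:
  'n' => row 0
  'g' => row 1
  'f' => row 0
  'a' => row 1
  'f' => row 0
  'm' => row 1
  'o' => row 0
  'p' => row 1
  'f' => row 0
  'n' => row 1
Rows:
  Row 0: "nffof"
  Row 1: "gampn"
First row length: 5

5


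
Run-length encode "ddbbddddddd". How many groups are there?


Input: ddbbddddddd
Scanning for consecutive runs:
  Group 1: 'd' x 2 (positions 0-1)
  Group 2: 'b' x 2 (positions 2-3)
  Group 3: 'd' x 7 (positions 4-10)
Total groups: 3

3


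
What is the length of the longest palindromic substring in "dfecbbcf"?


Input: "dfecbbcf"
Checking substrings for palindromes:
  [3:7] "cbbc" (len 4) => palindrome
  [4:6] "bb" (len 2) => palindrome
Longest palindromic substring: "cbbc" with length 4

4


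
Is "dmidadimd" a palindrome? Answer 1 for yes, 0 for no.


Input: dmidadimd
Reversed: dmidadimd
  Compare pos 0 ('d') with pos 8 ('d'): match
  Compare pos 1 ('m') with pos 7 ('m'): match
  Compare pos 2 ('i') with pos 6 ('i'): match
  Compare pos 3 ('d') with pos 5 ('d'): match
Result: palindrome

1


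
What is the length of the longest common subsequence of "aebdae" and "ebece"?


LCS of "aebdae" and "ebece"
DP table:
           e    b    e    c    e
      0    0    0    0    0    0
  a   0    0    0    0    0    0
  e   0    1    1    1    1    1
  b   0    1    2    2    2    2
  d   0    1    2    2    2    2
  a   0    1    2    2    2    2
  e   0    1    2    3    3    3
LCS length = dp[6][5] = 3

3


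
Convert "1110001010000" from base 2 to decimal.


Input: "1110001010000" in base 2
Positional expansion:
  Digit '1' (value 1) x 2^12 = 4096
  Digit '1' (value 1) x 2^11 = 2048
  Digit '1' (value 1) x 2^10 = 1024
  Digit '0' (value 0) x 2^9 = 0
  Digit '0' (value 0) x 2^8 = 0
  Digit '0' (value 0) x 2^7 = 0
  Digit '1' (value 1) x 2^6 = 64
  Digit '0' (value 0) x 2^5 = 0
  Digit '1' (value 1) x 2^4 = 16
  Digit '0' (value 0) x 2^3 = 0
  Digit '0' (value 0) x 2^2 = 0
  Digit '0' (value 0) x 2^1 = 0
  Digit '0' (value 0) x 2^0 = 0
Sum = 7248

7248


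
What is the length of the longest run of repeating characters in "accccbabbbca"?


Input: "accccbabbbca"
Scanning for longest run:
  Position 1 ('c'): new char, reset run to 1
  Position 2 ('c'): continues run of 'c', length=2
  Position 3 ('c'): continues run of 'c', length=3
  Position 4 ('c'): continues run of 'c', length=4
  Position 5 ('b'): new char, reset run to 1
  Position 6 ('a'): new char, reset run to 1
  Position 7 ('b'): new char, reset run to 1
  Position 8 ('b'): continues run of 'b', length=2
  Position 9 ('b'): continues run of 'b', length=3
  Position 10 ('c'): new char, reset run to 1
  Position 11 ('a'): new char, reset run to 1
Longest run: 'c' with length 4

4


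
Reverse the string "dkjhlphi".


Input: dkjhlphi
Reading characters right to left:
  Position 7: 'i'
  Position 6: 'h'
  Position 5: 'p'
  Position 4: 'l'
  Position 3: 'h'
  Position 2: 'j'
  Position 1: 'k'
  Position 0: 'd'
Reversed: ihplhjkd

ihplhjkd


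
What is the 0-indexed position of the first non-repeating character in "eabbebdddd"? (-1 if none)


Input: eabbebdddd
Character frequencies:
  'a': 1
  'b': 3
  'd': 4
  'e': 2
Scanning left to right for freq == 1:
  Position 0 ('e'): freq=2, skip
  Position 1 ('a'): unique! => answer = 1

1


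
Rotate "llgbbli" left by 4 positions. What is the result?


Input: "llgbbli", rotate left by 4
First 4 characters: "llgb"
Remaining characters: "bli"
Concatenate remaining + first: "bli" + "llgb" = "blillgb"

blillgb


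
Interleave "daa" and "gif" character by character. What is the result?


Interleaving "daa" and "gif":
  Position 0: 'd' from first, 'g' from second => "dg"
  Position 1: 'a' from first, 'i' from second => "ai"
  Position 2: 'a' from first, 'f' from second => "af"
Result: dgaiaf

dgaiaf


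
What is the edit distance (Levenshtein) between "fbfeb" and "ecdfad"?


Computing edit distance: "fbfeb" -> "ecdfad"
DP table:
           e    c    d    f    a    d
      0    1    2    3    4    5    6
  f   1    1    2    3    3    4    5
  b   2    2    2    3    4    4    5
  f   3    3    3    3    3    4    5
  e   4    3    4    4    4    4    5
  b   5    4    4    5    5    5    5
Edit distance = dp[5][6] = 5

5


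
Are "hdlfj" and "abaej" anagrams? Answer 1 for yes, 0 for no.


Strings: "hdlfj", "abaej"
Sorted first:  dfhjl
Sorted second: aabej
Differ at position 0: 'd' vs 'a' => not anagrams

0


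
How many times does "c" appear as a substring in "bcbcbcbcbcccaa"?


Searching for "c" in "bcbcbcbcbcccaa"
Scanning each position:
  Position 0: "b" => no
  Position 1: "c" => MATCH
  Position 2: "b" => no
  Position 3: "c" => MATCH
  Position 4: "b" => no
  Position 5: "c" => MATCH
  Position 6: "b" => no
  Position 7: "c" => MATCH
  Position 8: "b" => no
  Position 9: "c" => MATCH
  Position 10: "c" => MATCH
  Position 11: "c" => MATCH
  Position 12: "a" => no
  Position 13: "a" => no
Total occurrences: 7

7


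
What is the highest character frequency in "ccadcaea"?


Input: ccadcaea
Character counts:
  'a': 3
  'c': 3
  'd': 1
  'e': 1
Maximum frequency: 3

3


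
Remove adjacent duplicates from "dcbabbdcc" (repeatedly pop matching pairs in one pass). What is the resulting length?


Input: dcbabbdcc
Stack-based adjacent duplicate removal:
  Read 'd': push. Stack: d
  Read 'c': push. Stack: dc
  Read 'b': push. Stack: dcb
  Read 'a': push. Stack: dcba
  Read 'b': push. Stack: dcbab
  Read 'b': matches stack top 'b' => pop. Stack: dcba
  Read 'd': push. Stack: dcbad
  Read 'c': push. Stack: dcbadc
  Read 'c': matches stack top 'c' => pop. Stack: dcbad
Final stack: "dcbad" (length 5)

5


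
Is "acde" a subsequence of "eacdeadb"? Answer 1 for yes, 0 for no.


Check if "acde" is a subsequence of "eacdeadb"
Greedy scan:
  Position 0 ('e'): no match needed
  Position 1 ('a'): matches sub[0] = 'a'
  Position 2 ('c'): matches sub[1] = 'c'
  Position 3 ('d'): matches sub[2] = 'd'
  Position 4 ('e'): matches sub[3] = 'e'
  Position 5 ('a'): no match needed
  Position 6 ('d'): no match needed
  Position 7 ('b'): no match needed
All 4 characters matched => is a subsequence

1


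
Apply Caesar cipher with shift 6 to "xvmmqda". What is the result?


Caesar cipher: shift "xvmmqda" by 6
  'x' (pos 23) + 6 = pos 3 = 'd'
  'v' (pos 21) + 6 = pos 1 = 'b'
  'm' (pos 12) + 6 = pos 18 = 's'
  'm' (pos 12) + 6 = pos 18 = 's'
  'q' (pos 16) + 6 = pos 22 = 'w'
  'd' (pos 3) + 6 = pos 9 = 'j'
  'a' (pos 0) + 6 = pos 6 = 'g'
Result: dbsswjg

dbsswjg


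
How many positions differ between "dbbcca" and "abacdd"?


Comparing "dbbcca" and "abacdd" position by position:
  Position 0: 'd' vs 'a' => DIFFER
  Position 1: 'b' vs 'b' => same
  Position 2: 'b' vs 'a' => DIFFER
  Position 3: 'c' vs 'c' => same
  Position 4: 'c' vs 'd' => DIFFER
  Position 5: 'a' vs 'd' => DIFFER
Positions that differ: 4

4


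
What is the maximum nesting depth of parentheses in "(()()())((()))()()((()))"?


Input: "(()()())((()))()()((()))"
Tracking depth:
  Position 0 '(': depth becomes 1
  Position 1 '(': depth becomes 2
  Position 2 ')': depth becomes 1
  Position 3 '(': depth becomes 2
  Position 4 ')': depth becomes 1
  Position 5 '(': depth becomes 2
  Position 6 ')': depth becomes 1
  Position 7 ')': depth becomes 0
  Position 8 '(': depth becomes 1
  Position 9 '(': depth becomes 2
  Position 10 '(': depth becomes 3
  Position 11 ')': depth becomes 2
  Position 12 ')': depth becomes 1
  Position 13 ')': depth becomes 0
  Position 14 '(': depth becomes 1
  Position 15 ')': depth becomes 0
  Position 16 '(': depth becomes 1
  Position 17 ')': depth becomes 0
  Position 18 '(': depth becomes 1
  Position 19 '(': depth becomes 2
  Position 20 '(': depth becomes 3
  Position 21 ')': depth becomes 2
  Position 22 ')': depth becomes 1
  Position 23 ')': depth becomes 0
Maximum depth reached: 3

3


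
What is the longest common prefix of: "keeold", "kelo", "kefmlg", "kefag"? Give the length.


Words: keeold, kelo, kefmlg, kefag
  Position 0: all 'k' => match
  Position 1: all 'e' => match
  Position 2: ('e', 'l', 'f', 'f') => mismatch, stop
LCP = "ke" (length 2)

2


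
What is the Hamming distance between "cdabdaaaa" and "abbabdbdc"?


Comparing "cdabdaaaa" and "abbabdbdc" position by position:
  Position 0: 'c' vs 'a' => differ
  Position 1: 'd' vs 'b' => differ
  Position 2: 'a' vs 'b' => differ
  Position 3: 'b' vs 'a' => differ
  Position 4: 'd' vs 'b' => differ
  Position 5: 'a' vs 'd' => differ
  Position 6: 'a' vs 'b' => differ
  Position 7: 'a' vs 'd' => differ
  Position 8: 'a' vs 'c' => differ
Total differences (Hamming distance): 9

9


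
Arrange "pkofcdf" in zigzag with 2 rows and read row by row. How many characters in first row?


Zigzag "pkofcdf" into 2 rows:
Placing characters:
  'p' => row 0
  'k' => row 1
  'o' => row 0
  'f' => row 1
  'c' => row 0
  'd' => row 1
  'f' => row 0
Rows:
  Row 0: "pocf"
  Row 1: "kfd"
First row length: 4

4


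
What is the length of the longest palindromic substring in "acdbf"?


Input: "acdbf"
Checking substrings for palindromes:
  No multi-char palindromic substrings found
Longest palindromic substring: "a" with length 1

1


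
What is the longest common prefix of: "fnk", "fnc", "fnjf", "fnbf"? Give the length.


Words: fnk, fnc, fnjf, fnbf
  Position 0: all 'f' => match
  Position 1: all 'n' => match
  Position 2: ('k', 'c', 'j', 'b') => mismatch, stop
LCP = "fn" (length 2)

2


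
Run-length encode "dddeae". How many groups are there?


Input: dddeae
Scanning for consecutive runs:
  Group 1: 'd' x 3 (positions 0-2)
  Group 2: 'e' x 1 (positions 3-3)
  Group 3: 'a' x 1 (positions 4-4)
  Group 4: 'e' x 1 (positions 5-5)
Total groups: 4

4


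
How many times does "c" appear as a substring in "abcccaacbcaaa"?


Searching for "c" in "abcccaacbcaaa"
Scanning each position:
  Position 0: "a" => no
  Position 1: "b" => no
  Position 2: "c" => MATCH
  Position 3: "c" => MATCH
  Position 4: "c" => MATCH
  Position 5: "a" => no
  Position 6: "a" => no
  Position 7: "c" => MATCH
  Position 8: "b" => no
  Position 9: "c" => MATCH
  Position 10: "a" => no
  Position 11: "a" => no
  Position 12: "a" => no
Total occurrences: 5

5


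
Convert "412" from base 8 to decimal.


Input: "412" in base 8
Positional expansion:
  Digit '4' (value 4) x 8^2 = 256
  Digit '1' (value 1) x 8^1 = 8
  Digit '2' (value 2) x 8^0 = 2
Sum = 266

266


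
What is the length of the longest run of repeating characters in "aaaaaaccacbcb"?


Input: "aaaaaaccacbcb"
Scanning for longest run:
  Position 1 ('a'): continues run of 'a', length=2
  Position 2 ('a'): continues run of 'a', length=3
  Position 3 ('a'): continues run of 'a', length=4
  Position 4 ('a'): continues run of 'a', length=5
  Position 5 ('a'): continues run of 'a', length=6
  Position 6 ('c'): new char, reset run to 1
  Position 7 ('c'): continues run of 'c', length=2
  Position 8 ('a'): new char, reset run to 1
  Position 9 ('c'): new char, reset run to 1
  Position 10 ('b'): new char, reset run to 1
  Position 11 ('c'): new char, reset run to 1
  Position 12 ('b'): new char, reset run to 1
Longest run: 'a' with length 6

6


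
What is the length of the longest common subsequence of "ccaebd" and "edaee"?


LCS of "ccaebd" and "edaee"
DP table:
           e    d    a    e    e
      0    0    0    0    0    0
  c   0    0    0    0    0    0
  c   0    0    0    0    0    0
  a   0    0    0    1    1    1
  e   0    1    1    1    2    2
  b   0    1    1    1    2    2
  d   0    1    2    2    2    2
LCS length = dp[6][5] = 2

2


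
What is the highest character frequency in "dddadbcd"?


Input: dddadbcd
Character counts:
  'a': 1
  'b': 1
  'c': 1
  'd': 5
Maximum frequency: 5

5


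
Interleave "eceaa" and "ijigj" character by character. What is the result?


Interleaving "eceaa" and "ijigj":
  Position 0: 'e' from first, 'i' from second => "ei"
  Position 1: 'c' from first, 'j' from second => "cj"
  Position 2: 'e' from first, 'i' from second => "ei"
  Position 3: 'a' from first, 'g' from second => "ag"
  Position 4: 'a' from first, 'j' from second => "aj"
Result: eicjeiagaj

eicjeiagaj


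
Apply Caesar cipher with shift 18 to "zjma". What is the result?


Caesar cipher: shift "zjma" by 18
  'z' (pos 25) + 18 = pos 17 = 'r'
  'j' (pos 9) + 18 = pos 1 = 'b'
  'm' (pos 12) + 18 = pos 4 = 'e'
  'a' (pos 0) + 18 = pos 18 = 's'
Result: rbes

rbes


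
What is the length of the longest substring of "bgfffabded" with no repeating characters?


Input: "bgfffabded"
Sliding window (track last position of each char):
  Position 0 ('b'): window [0,0] length 1 -- new best
  Position 1 ('g'): window [0,1] length 2 -- new best
  Position 2 ('f'): window [0,2] length 3 -- new best
  Position 3 ('f'): repeat (last at 2), move window start to 3
  Position 3 ('f'): window [3,3] length 1
  Position 4 ('f'): repeat (last at 3), move window start to 4
  Position 4 ('f'): window [4,4] length 1
  Position 5 ('a'): window [4,5] length 2
  Position 6 ('b'): window [4,6] length 3
  Position 7 ('d'): window [4,7] length 4 -- new best
  Position 8 ('e'): window [4,8] length 5 -- new best
  Position 9 ('d'): repeat (last at 7), move window start to 8
  Position 9 ('d'): window [8,9] length 2
Longest substring with no repeats: "fabde" with length 5

5


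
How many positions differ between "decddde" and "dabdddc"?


Comparing "decddde" and "dabdddc" position by position:
  Position 0: 'd' vs 'd' => same
  Position 1: 'e' vs 'a' => DIFFER
  Position 2: 'c' vs 'b' => DIFFER
  Position 3: 'd' vs 'd' => same
  Position 4: 'd' vs 'd' => same
  Position 5: 'd' vs 'd' => same
  Position 6: 'e' vs 'c' => DIFFER
Positions that differ: 3

3


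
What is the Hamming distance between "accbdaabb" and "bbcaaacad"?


Comparing "accbdaabb" and "bbcaaacad" position by position:
  Position 0: 'a' vs 'b' => differ
  Position 1: 'c' vs 'b' => differ
  Position 2: 'c' vs 'c' => same
  Position 3: 'b' vs 'a' => differ
  Position 4: 'd' vs 'a' => differ
  Position 5: 'a' vs 'a' => same
  Position 6: 'a' vs 'c' => differ
  Position 7: 'b' vs 'a' => differ
  Position 8: 'b' vs 'd' => differ
Total differences (Hamming distance): 7

7


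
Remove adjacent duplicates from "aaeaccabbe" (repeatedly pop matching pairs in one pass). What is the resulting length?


Input: aaeaccabbe
Stack-based adjacent duplicate removal:
  Read 'a': push. Stack: a
  Read 'a': matches stack top 'a' => pop. Stack: (empty)
  Read 'e': push. Stack: e
  Read 'a': push. Stack: ea
  Read 'c': push. Stack: eac
  Read 'c': matches stack top 'c' => pop. Stack: ea
  Read 'a': matches stack top 'a' => pop. Stack: e
  Read 'b': push. Stack: eb
  Read 'b': matches stack top 'b' => pop. Stack: e
  Read 'e': matches stack top 'e' => pop. Stack: (empty)
Final stack: "" (length 0)

0


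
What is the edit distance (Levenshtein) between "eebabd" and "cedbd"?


Computing edit distance: "eebabd" -> "cedbd"
DP table:
           c    e    d    b    d
      0    1    2    3    4    5
  e   1    1    1    2    3    4
  e   2    2    1    2    3    4
  b   3    3    2    2    2    3
  a   4    4    3    3    3    3
  b   5    5    4    4    3    4
  d   6    6    5    4    4    3
Edit distance = dp[6][5] = 3

3


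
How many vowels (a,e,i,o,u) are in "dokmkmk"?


Input: dokmkmk
Checking each character:
  'd' at position 0: consonant
  'o' at position 1: vowel (running total: 1)
  'k' at position 2: consonant
  'm' at position 3: consonant
  'k' at position 4: consonant
  'm' at position 5: consonant
  'k' at position 6: consonant
Total vowels: 1

1


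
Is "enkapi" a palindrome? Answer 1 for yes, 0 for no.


Input: enkapi
Reversed: ipakne
  Compare pos 0 ('e') with pos 5 ('i'): MISMATCH
  Compare pos 1 ('n') with pos 4 ('p'): MISMATCH
  Compare pos 2 ('k') with pos 3 ('a'): MISMATCH
Result: not a palindrome

0
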